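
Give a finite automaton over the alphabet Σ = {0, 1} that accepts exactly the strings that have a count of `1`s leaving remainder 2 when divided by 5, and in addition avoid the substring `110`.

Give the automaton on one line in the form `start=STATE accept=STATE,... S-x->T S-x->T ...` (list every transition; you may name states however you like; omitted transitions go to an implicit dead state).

start=s0 accept=s3,s4,s7 s0-0->s0 s0-1->s1 s1-0->s2 s1-1->s3 s2-0->s2 s2-1->s4 s3-0->s5 s3-1->s6 s4-0->s7 s4-1->s6 s5-0->s5 s5-1->s5 s6-0->s5 s6-1->s8 s7-0->s7 s7-1->s9 s8-0->s5 s8-1->s10 s9-0->s11 s9-1->s8 s10-0->s5 s10-1->s12 s11-0->s11 s11-1->s13 s12-0->s5 s12-1->s3 s13-0->s14 s13-1->s10 s14-0->s14 s14-1->s15 s15-0->s0 s15-1->s12

Run two small machines in parallel and take their product. The first has 5 states tracking the count of `1`s modulo 5; the second has 4 states tracking partial matches of the forbidden pattern `110`. A product state is a pair (one from each), accepting exactly when both do. Minimizing collapses redundant product states.
With 16 states:
          0    1  
>  s0     s0   s1 
   s1     s2   s3 
   s2     s2   s4 
 * s3     s5   s6 
 * s4     s7   s6 
   s5     s5   s5 
   s6     s5   s8 
 * s7     s7   s9 
   s8     s5  s10 
   s9    s11   s8 
   s10    s5  s12 
   s11   s11  s13 
   s12    s5   s3 
   s13   s14  s10 
   s14   s14  s15 
   s15    s0  s12 
(> = start, * = accepting)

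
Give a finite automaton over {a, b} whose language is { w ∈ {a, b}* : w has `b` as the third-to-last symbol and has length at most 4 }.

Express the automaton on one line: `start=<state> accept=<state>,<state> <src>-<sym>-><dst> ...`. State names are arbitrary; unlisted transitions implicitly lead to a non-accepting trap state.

Handle the two conditions separately and then intersect. One (15 states) tracks the last 3 symbols read; the other (6 states) tracks the input length, saturating at 5. Each combined state is a pair, one component from each; accept when both components accept. After merging equivalent states the machine shrinks.
        a   b  
>  q0   q1  q2 
   q1   q3  q4 
   q2   q5  q6 
   q3   q3  q3 
   q4   q5  q5 
   q5   q7  q7 
   q6   q8  q8 
 * q7   q3  q3 
 * q8   q7  q7 
(> = start, * = accepting)

start=q0 accept=q7,q8 q0-a->q1 q0-b->q2 q1-a->q3 q1-b->q4 q2-a->q5 q2-b->q6 q3-a->q3 q3-b->q3 q4-a->q5 q4-b->q5 q5-a->q7 q5-b->q7 q6-a->q8 q6-b->q8 q7-a->q3 q7-b->q3 q8-a->q7 q8-b->q7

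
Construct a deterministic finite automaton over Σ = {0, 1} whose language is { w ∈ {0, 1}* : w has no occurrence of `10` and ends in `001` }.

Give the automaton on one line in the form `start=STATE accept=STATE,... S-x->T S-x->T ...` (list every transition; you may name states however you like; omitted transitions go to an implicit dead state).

start=S0 accept=S5 S0-0->S1 S0-1->S2 S1-0->S3 S1-1->S2 S2-0->S4 S2-1->S2 S3-0->S3 S3-1->S5 S4-0->S6 S4-1->S7 S5-0->S4 S5-1->S2 S6-0->S6 S6-1->S8 S7-0->S4 S7-1->S7 S8-0->S4 S8-1->S7

Run two small machines in parallel and take their product. The first has 3 states tracking partial matches of the forbidden pattern `10`; the second has 4 states tracking how much of the suffix `001` has currently been matched. A product state is a pair (one from each), accepting exactly when both do.
9 states suffice.
        0   1  
>  S0   S1  S2 
   S1   S3  S2 
   S2   S4  S2 
   S3   S3  S5 
   S4   S6  S7 
 * S5   S4  S2 
   S6   S6  S8 
   S7   S4  S7 
   S8   S4  S7 
(> = start, * = accepting)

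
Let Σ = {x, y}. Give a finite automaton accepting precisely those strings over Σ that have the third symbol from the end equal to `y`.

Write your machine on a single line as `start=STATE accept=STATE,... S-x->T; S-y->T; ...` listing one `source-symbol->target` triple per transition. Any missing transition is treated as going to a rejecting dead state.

start=A; accept=L,M,N,O; A-x->B; A-y->C; B-x->D; B-y->E; C-x->F; C-y->G; D-x->H; D-y->I; E-x->J; E-y->K; F-x->L; F-y->M; G-x->N; G-y->O; H-x->H; H-y->I; I-x->J; I-y->K; J-x->L; J-y->M; K-x->N; K-y->O; L-x->H; L-y->I; M-x->J; M-y->K; N-x->L; N-y->M; O-x->N; O-y->O

A DFA must remember the last 3 symbols (since which symbol is third-to-last isn't known until the input ends). Use one state per possible window of the last ≤3 symbols; accept from those whose window starts with `y`.
A 15-state machine:
       x  y 
>  A   B  C 
   B   D  E 
   C   F  G 
   D   H  I 
   E   J  K 
   F   L  M 
   G   N  O 
   H   H  I 
   I   J  K 
   J   L  M 
   K   N  O 
 * L   H  I 
 * M   J  K 
 * N   L  M 
 * O   N  O 
(> = start, * = accepting)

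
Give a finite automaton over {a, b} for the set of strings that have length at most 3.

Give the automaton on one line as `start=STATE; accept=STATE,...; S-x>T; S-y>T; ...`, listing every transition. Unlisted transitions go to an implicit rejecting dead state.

Count input length up to 4: every symbol moves from S0 toward S4, which means 'more than 3' and absorbs. Accept from {S0, S1, S2, S3}.
With 5 states:
        a   b  
>* S0   S1  S1 
 * S1   S2  S2 
 * S2   S3  S3 
 * S3   S4  S4 
   S4   S4  S4 
(> = start, * = accepting)

start=S0; accept=S0,S1,S2,S3; S0-a>S1; S0-b>S1; S1-a>S2; S1-b>S2; S2-a>S3; S2-b>S3; S3-a>S4; S3-b>S4; S4-a>S4; S4-b>S4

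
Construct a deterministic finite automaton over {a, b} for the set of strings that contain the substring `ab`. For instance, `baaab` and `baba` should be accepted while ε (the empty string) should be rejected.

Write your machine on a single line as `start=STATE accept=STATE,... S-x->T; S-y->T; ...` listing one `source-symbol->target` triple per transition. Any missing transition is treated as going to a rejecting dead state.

start=q0; accept=q2; q0-a->q1; q0-b->q0; q1-a->q1; q1-b->q2; q2-a->q2; q2-b->q2

States q0..q1 record the length of the longest prefix of `ab` that matches the current input suffix. Reaching q2 means `ab` has been seen, and we stay there forever. Accept from q2.
3 states suffice.
        a   b  
>  q0   q1  q0 
   q1   q1  q2 
 * q2   q2  q2 
(> = start, * = accepting)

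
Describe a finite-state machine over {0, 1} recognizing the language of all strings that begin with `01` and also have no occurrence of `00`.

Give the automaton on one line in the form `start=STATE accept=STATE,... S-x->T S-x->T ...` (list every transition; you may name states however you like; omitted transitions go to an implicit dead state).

Handle the two conditions separately and then intersect. One (4 states) tracks whether the input so far still matches the prefix `01`; the other (3 states) tracks partial matches of the forbidden pattern `00`. Each combined state is a pair, one component from each; accept when both components accept. Minimizing collapses redundant product states.
A 5-state machine:
       0  1 
>  A   B  C 
   B   C  D 
   C   C  C 
 * D   E  D 
 * E   C  D 
(> = start, * = accepting)

start=A accept=D,E A-0->B A-1->C B-0->C B-1->D C-0->C C-1->C D-0->E D-1->D E-0->C E-1->D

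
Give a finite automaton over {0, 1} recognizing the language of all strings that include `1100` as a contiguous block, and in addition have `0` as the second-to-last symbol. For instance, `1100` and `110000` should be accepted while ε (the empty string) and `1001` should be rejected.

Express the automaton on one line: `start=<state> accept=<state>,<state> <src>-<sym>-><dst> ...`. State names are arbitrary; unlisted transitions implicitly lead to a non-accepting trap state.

start=s0 accept=s4,s5 s0-0->s0 s0-1->s1 s1-0->s0 s1-1->s2 s2-0->s3 s2-1->s2 s3-0->s4 s3-1->s1 s4-0->s4 s4-1->s5 s5-0->s6 s5-1->s7 s6-0->s4 s6-1->s5 s7-0->s6 s7-1->s7

Run two small machines in parallel and take their product. The first has 5 states tracking whether and how much of `1100` has been seen; the second has 7 states tracking the last 2 symbols read. A product state is a pair (one from each), accepting exactly when both do. After merging equivalent states the machine shrinks.
8 states suffice.
        0   1  
>  s0   s0  s1 
   s1   s0  s2 
   s2   s3  s2 
   s3   s4  s1 
 * s4   s4  s5 
 * s5   s6  s7 
   s6   s4  s5 
   s7   s6  s7 
(> = start, * = accepting)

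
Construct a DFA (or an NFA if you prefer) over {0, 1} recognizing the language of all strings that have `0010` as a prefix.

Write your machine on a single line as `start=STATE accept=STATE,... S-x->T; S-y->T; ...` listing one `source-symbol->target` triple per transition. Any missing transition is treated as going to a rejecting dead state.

Check the first 4 symbols one by one: s0 through s3 record how many have matched `0010` so far; any wrong symbol goes to the dead state s5. After all 4 match we enter the accepting sink s4.
With 6 states:
        0   1  
>  s0   s1  s5 
   s1   s2  s5 
   s2   s5  s3 
   s3   s4  s5 
 * s4   s4  s4 
   s5   s5  s5 
(> = start, * = accepting)

start=s0; accept=s4; s0-0->s1; s0-1->s5; s1-0->s2; s1-1->s5; s2-0->s5; s2-1->s3; s3-0->s4; s3-1->s5; s4-0->s4; s4-1->s4; s5-0->s5; s5-1->s5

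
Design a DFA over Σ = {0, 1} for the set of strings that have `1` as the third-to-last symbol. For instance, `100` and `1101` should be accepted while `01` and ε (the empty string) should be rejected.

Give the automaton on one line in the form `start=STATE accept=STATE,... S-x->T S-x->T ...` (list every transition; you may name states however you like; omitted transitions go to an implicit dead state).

Because acceptance depends on a position counted from the end, the machine has to buffer the most recent 3 symbols. Make each state the string of the last up-to-3 symbols read; on input `x` shift the window left and append `x`. Accept when the buffered window has length 3 and begins with `1`.
A 15-state machine:
          0    1  
>  q0     q1   q2 
   q1     q3   q4 
   q2     q5   q6 
   q3     q7   q8 
   q4     q9  q10 
   q5    q11  q12 
   q6    q13  q14 
   q7     q7   q8 
   q8     q9  q10 
   q9    q11  q12 
   q10   q13  q14 
 * q11    q7   q8 
 * q12    q9  q10 
 * q13   q11  q12 
 * q14   q13  q14 
(> = start, * = accepting)

start=q0 accept=q11,q12,q13,q14 q0-0->q1 q0-1->q2 q1-0->q3 q1-1->q4 q2-0->q5 q2-1->q6 q3-0->q7 q3-1->q8 q4-0->q9 q4-1->q10 q5-0->q11 q5-1->q12 q6-0->q13 q6-1->q14 q7-0->q7 q7-1->q8 q8-0->q9 q8-1->q10 q9-0->q11 q9-1->q12 q10-0->q13 q10-1->q14 q11-0->q7 q11-1->q8 q12-0->q9 q12-1->q10 q13-0->q11 q13-1->q12 q14-0->q13 q14-1->q14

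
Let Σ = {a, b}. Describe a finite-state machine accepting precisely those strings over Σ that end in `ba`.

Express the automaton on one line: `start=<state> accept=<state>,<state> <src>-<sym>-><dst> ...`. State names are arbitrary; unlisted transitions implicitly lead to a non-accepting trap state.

start=S0 accept=S2 S0-a->S0 S0-b->S1 S1-a->S2 S1-b->S1 S2-a->S0 S2-b->S1

Remember how much of `ba` the current input suffix matches. State S0 means no match yet; S1 means the last symbol is `b`; S2 means the last 2 symbols are `ba`. Only S2 accepts. On a mismatch, fall back to the longest proper suffix that is still a prefix of `ba`.
3 states suffice.
        a   b  
>  S0   S0  S1 
   S1   S2  S1 
 * S2   S0  S1 
(> = start, * = accepting)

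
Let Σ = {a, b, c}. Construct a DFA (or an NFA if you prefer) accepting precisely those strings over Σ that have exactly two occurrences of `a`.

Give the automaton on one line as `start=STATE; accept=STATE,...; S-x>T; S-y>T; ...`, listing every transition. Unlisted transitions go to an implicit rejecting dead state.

start=q0; accept=q2; q0-a>q1; q0-b>q0; q0-c>q0; q1-a>q2; q1-b>q1; q1-c>q1; q2-a>q3; q2-b>q2; q2-c>q2; q3-a>q3; q3-b>q3; q3-c>q3

Only the number of `a`s matters, and only up to 3. Make a chain q0 → q1 → q2 → q3 advanced by each `a` (with q3 absorbing); every other symbol self-loops. The accepting set is {q2}.
4 states suffice.
        a   b   c  
>  q0   q1  q0  q0 
   q1   q2  q1  q1 
 * q2   q3  q2  q2 
   q3   q3  q3  q3 
(> = start, * = accepting)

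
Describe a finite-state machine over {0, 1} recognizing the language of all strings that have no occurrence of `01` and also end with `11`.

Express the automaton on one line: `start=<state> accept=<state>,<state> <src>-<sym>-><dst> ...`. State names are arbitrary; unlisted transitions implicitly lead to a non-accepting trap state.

start=q0 accept=q4 q0-0->q1 q0-1->q2 q1-0->q1 q1-1->q3 q2-0->q1 q2-1->q4 q3-0->q5 q3-1->q6 q4-0->q1 q4-1->q4 q5-0->q5 q5-1->q3 q6-0->q5 q6-1->q6

Build one automaton per condition and run them in lockstep. The first has 3 states tracking partial matches of the forbidden pattern `01`; the second has 3 states tracking how much of the suffix `11` has currently been matched. A product state is a pair (one from each), accepting exactly when both do.
        0   1  
>  q0   q1  q2 
   q1   q1  q3 
   q2   q1  q4 
   q3   q5  q6 
 * q4   q1  q4 
   q5   q5  q3 
   q6   q5  q6 
(> = start, * = accepting)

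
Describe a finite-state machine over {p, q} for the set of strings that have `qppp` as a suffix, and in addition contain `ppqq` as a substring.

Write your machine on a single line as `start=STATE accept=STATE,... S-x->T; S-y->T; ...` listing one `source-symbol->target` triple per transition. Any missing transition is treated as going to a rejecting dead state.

start=S0; accept=S7; S0-p->S1; S0-q->S0; S1-p->S2; S1-q->S0; S2-p->S2; S2-q->S3; S3-p->S1; S3-q->S4; S4-p->S5; S4-q->S4; S5-p->S6; S5-q->S4; S6-p->S7; S6-q->S4; S7-p->S8; S7-q->S4; S8-p->S8; S8-q->S4

Build one automaton per condition and run them in lockstep. One (5 states) tracks how much of the suffix `qppp` has currently been matched; the other (5 states) tracks whether and how much of `ppqq` has been seen. Each combined state is a pair, one component from each; accept when both components accept. Equivalent product states are then merged.
A 9-state machine:
        p   q  
>  S0   S1  S0 
   S1   S2  S0 
   S2   S2  S3 
   S3   S1  S4 
   S4   S5  S4 
   S5   S6  S4 
   S6   S7  S4 
 * S7   S8  S4 
   S8   S8  S4 
(> = start, * = accepting)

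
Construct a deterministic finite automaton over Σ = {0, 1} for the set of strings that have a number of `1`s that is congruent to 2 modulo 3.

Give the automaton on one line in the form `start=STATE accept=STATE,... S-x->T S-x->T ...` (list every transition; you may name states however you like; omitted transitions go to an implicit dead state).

Keep the running count of `1`s modulo 3: each `1` advances along the cycle q0 → q1 → q2 → q0 while other symbols loop. Accept at q2.
3 states suffice.
        0   1  
>  q0   q0  q1 
   q1   q1  q2 
 * q2   q2  q0 
(> = start, * = accepting)

start=q0 accept=q2 q0-0->q0 q0-1->q1 q1-0->q1 q1-1->q2 q2-0->q2 q2-1->q0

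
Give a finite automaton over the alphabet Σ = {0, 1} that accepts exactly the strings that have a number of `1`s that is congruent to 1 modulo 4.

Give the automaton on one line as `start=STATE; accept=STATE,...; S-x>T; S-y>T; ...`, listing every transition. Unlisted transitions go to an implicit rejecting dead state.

Keep the running count of `1`s modulo 4: each `1` advances along the cycle A → B → C → D → A while other symbols loop. Accept at B.
With 4 states:
       0  1 
>  A   A  B 
 * B   B  C 
   C   C  D 
   D   D  A 
(> = start, * = accepting)

start=A; accept=B; A-0>A; A-1>B; B-0>B; B-1>C; C-0>C; C-1>D; D-0>D; D-1>A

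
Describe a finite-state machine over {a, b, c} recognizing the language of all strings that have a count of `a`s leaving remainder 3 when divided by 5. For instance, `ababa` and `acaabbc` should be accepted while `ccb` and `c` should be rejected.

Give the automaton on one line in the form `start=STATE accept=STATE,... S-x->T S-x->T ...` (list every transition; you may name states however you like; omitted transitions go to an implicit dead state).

The only thing that matters is how many `a`s have appeared, reduced mod 5. Use one state per residue: q0 for 0, …, q4 for 4. Reading `a` moves to the next residue; anything else stays put. q3 is accepting.
5 states suffice.
        a   b   c  
>  q0   q1  q0  q0 
   q1   q2  q1  q1 
   q2   q3  q2  q2 
 * q3   q4  q3  q3 
   q4   q0  q4  q4 
(> = start, * = accepting)

start=q0 accept=q3 q0-a->q1 q0-b->q0 q0-c->q0 q1-a->q2 q1-b->q1 q1-c->q1 q2-a->q3 q2-b->q2 q2-c->q2 q3-a->q4 q3-b->q3 q3-c->q3 q4-a->q0 q4-b->q4 q4-c->q4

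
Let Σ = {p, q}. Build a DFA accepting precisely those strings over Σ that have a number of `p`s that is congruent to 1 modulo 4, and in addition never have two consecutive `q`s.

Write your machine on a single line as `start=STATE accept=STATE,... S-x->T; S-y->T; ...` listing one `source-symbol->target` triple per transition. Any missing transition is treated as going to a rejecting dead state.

start=s0; accept=s1,s4; s0-p->s1; s0-q->s2; s1-p->s3; s1-q->s4; s2-p->s1; s2-q->s5; s3-p->s6; s3-q->s7; s4-p->s3; s4-q->s5; s5-p->s5; s5-q->s5; s6-p->s0; s6-q->s8; s7-p->s6; s7-q->s5; s8-p->s0; s8-q->s5

Build one automaton per condition and run them in lockstep. The first has 4 states tracking the count of `p`s modulo 4; the second has 3 states tracking partial matches of the forbidden pattern `qq`. A product state is a pair (one from each), accepting exactly when both do. Minimizing collapses redundant product states.
With 9 states:
        p   q  
>  s0   s1  s2 
 * s1   s3  s4 
   s2   s1  s5 
   s3   s6  s7 
 * s4   s3  s5 
   s5   s5  s5 
   s6   s0  s8 
   s7   s6  s5 
   s8   s0  s5 
(> = start, * = accepting)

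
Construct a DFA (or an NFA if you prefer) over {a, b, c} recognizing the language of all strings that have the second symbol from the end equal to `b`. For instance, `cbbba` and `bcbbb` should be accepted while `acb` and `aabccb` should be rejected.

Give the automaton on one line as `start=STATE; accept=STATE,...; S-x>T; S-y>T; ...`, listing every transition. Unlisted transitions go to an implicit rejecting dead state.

start=q0; accept=q7,q8,q9; q0-a>q1; q0-b>q2; q0-c>q3; q1-a>q4; q1-b>q5; q1-c>q6; q2-a>q7; q2-b>q8; q2-c>q9; q3-a>q10; q3-b>q11; q3-c>q12; q4-a>q4; q4-b>q5; q4-c>q6; q5-a>q7; q5-b>q8; q5-c>q9; q6-a>q10; q6-b>q11; q6-c>q12; q7-a>q4; q7-b>q5; q7-c>q6; q8-a>q7; q8-b>q8; q8-c>q9; q9-a>q10; q9-b>q11; q9-c>q12; q10-a>q4; q10-b>q5; q10-c>q6; q11-a>q7; q11-b>q8; q11-c>q9; q12-a>q10; q12-b>q11; q12-c>q12

Because acceptance depends on a position counted from the end, the machine has to buffer the most recent 2 symbols. Make each state the string of the last up-to-2 symbols read; on input `x` shift the window left and append `x`. Accept when the buffered window has length 2 and begins with `b`.
13 states suffice.
          a    b    c  
>  q0     q1   q2   q3 
   q1     q4   q5   q6 
   q2     q7   q8   q9 
   q3    q10  q11  q12 
   q4     q4   q5   q6 
   q5     q7   q8   q9 
   q6    q10  q11  q12 
 * q7     q4   q5   q6 
 * q8     q7   q8   q9 
 * q9    q10  q11  q12 
   q10    q4   q5   q6 
   q11    q7   q8   q9 
   q12   q10  q11  q12 
(> = start, * = accepting)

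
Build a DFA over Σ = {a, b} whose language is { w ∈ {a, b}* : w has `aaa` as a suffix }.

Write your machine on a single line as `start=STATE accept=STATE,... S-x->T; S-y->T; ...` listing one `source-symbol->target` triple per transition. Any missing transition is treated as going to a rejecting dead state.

Let each state record the length of the longest suffix of the input read so far that is also a prefix of `aaa`. S1 means the last symbol is `a`; S2 means the last 2 symbols are `aa`; S3 means the last 3 symbols are `aaa`. Accept only at S3, where the string currently ends in `aaa`.
A 4-state machine:
        a   b  
>  S0   S1  S0 
   S1   S2  S0 
   S2   S3  S0 
 * S3   S3  S0 
(> = start, * = accepting)

start=S0; accept=S3; S0-a->S1; S0-b->S0; S1-a->S2; S1-b->S0; S2-a->S3; S2-b->S0; S3-a->S3; S3-b->S0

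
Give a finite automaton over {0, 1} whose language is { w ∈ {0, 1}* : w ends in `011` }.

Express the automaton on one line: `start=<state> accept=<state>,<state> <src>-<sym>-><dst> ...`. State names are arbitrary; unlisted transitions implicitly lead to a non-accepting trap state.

start=q0 accept=q3 q0-0->q1 q0-1->q0 q1-0->q1 q1-1->q2 q2-0->q1 q2-1->q3 q3-0->q1 q3-1->q0

Let each state record the length of the longest suffix of the input read so far that is also a prefix of `011`. q1 means the last symbol is `0`; q2 means the last 2 symbols are `01`; q3 means the last 3 symbols are `011`. Accept only at q3, where the string currently ends in `011`.
A 4-state machine:
        0   1  
>  q0   q1  q0 
   q1   q1  q2 
   q2   q1  q3 
 * q3   q1  q0 
(> = start, * = accepting)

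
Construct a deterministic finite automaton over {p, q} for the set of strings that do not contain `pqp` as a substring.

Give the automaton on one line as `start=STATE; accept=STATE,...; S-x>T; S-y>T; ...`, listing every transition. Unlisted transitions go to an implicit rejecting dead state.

start=s0; accept=s0,s1,s2; s0-p>s1; s0-q>s0; s1-p>s1; s1-q>s2; s2-p>s3; s2-q>s0; s3-p>s3; s3-q>s3

Track partial matches of the forbidden pattern `pqp`. State s3 is a dead state reached once `pqp` has occurred; every other state accepts. s0 means no part of `pqp` is currently matched.
A 4-state machine:
        p   q  
>* s0   s1  s0 
 * s1   s1  s2 
 * s2   s3  s0 
   s3   s3  s3 
(> = start, * = accepting)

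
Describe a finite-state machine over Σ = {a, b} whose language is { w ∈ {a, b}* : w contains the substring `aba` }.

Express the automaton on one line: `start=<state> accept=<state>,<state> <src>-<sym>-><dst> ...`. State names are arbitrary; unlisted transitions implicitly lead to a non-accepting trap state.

start=s0 accept=s3 s0-a->s1 s0-b->s0 s1-a->s1 s1-b->s2 s2-a->s3 s2-b->s0 s3-a->s3 s3-b->s3

Track how much of `aba` has been matched so far: state s0 is no progress, s3 is the absorbing accept state reached once `aba` has occurred. Intermediate states record partial matches; on a mismatch, fall back to the longest reusable overlap.
With 4 states:
        a   b  
>  s0   s1  s0 
   s1   s1  s2 
   s2   s3  s0 
 * s3   s3  s3 
(> = start, * = accepting)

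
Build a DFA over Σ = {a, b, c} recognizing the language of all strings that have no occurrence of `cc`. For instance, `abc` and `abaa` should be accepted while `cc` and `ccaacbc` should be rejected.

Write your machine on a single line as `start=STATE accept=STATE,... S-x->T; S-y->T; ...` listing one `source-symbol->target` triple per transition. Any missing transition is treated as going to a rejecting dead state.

This is the complement of 'contains `cc`'. Use the same substring-matching states — q0 through q2 holding how much of `cc` has just been matched — but flip the accepting set: everything except the trap q2 accepts.
        a   b   c  
>* q0   q0  q0  q1 
 * q1   q0  q0  q2 
   q2   q2  q2  q2 
(> = start, * = accepting)

start=q0; accept=q0,q1; q0-a->q0; q0-b->q0; q0-c->q1; q1-a->q0; q1-b->q0; q1-c->q2; q2-a->q2; q2-b->q2; q2-c->q2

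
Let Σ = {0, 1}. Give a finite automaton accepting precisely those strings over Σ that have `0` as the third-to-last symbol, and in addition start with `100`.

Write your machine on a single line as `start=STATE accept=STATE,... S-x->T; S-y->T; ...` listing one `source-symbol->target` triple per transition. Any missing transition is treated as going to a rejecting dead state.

Build one automaton per condition and run them in lockstep. The first has 15 states tracking the last 3 symbols read; the second has 5 states tracking whether the input so far still matches the prefix `100`. A product state is a pair (one from each), accepting exactly when both do. Minimizing collapses redundant product states.
          0    1  
>  s0     s1   s2 
   s1     s1   s1 
   s2     s3   s1 
   s3     s4   s1 
   s4     s5   s6 
 * s5     s5   s6 
 * s6     s7   s8 
 * s7     s4   s9 
 * s8    s10  s11 
   s9     s7   s8 
   s10    s4   s9 
   s11   s10  s11 
(> = start, * = accepting)

start=s0; accept=s5,s6,s7,s8; s0-0->s1; s0-1->s2; s1-0->s1; s1-1->s1; s2-0->s3; s2-1->s1; s3-0->s4; s3-1->s1; s4-0->s5; s4-1->s6; s5-0->s5; s5-1->s6; s6-0->s7; s6-1->s8; s7-0->s4; s7-1->s9; s8-0->s10; s8-1->s11; s9-0->s7; s9-1->s8; s10-0->s4; s10-1->s9; s11-0->s10; s11-1->s11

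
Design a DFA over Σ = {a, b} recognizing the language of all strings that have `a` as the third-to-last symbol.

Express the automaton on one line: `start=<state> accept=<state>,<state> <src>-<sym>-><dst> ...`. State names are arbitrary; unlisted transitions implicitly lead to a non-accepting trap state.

A DFA must remember the last 3 symbols (since which symbol is third-to-last isn't known until the input ends). Use one state per possible window of the last ≤3 symbols; accept from those whose window starts with `a`.
With 15 states:
          a    b  
>  S0     S1   S2 
   S1     S3   S4 
   S2     S5   S6 
   S3     S7   S8 
   S4     S9  S10 
   S5    S11  S12 
   S6    S13  S14 
 * S7     S7   S8 
 * S8     S9  S10 
 * S9    S11  S12 
 * S10   S13  S14 
   S11    S7   S8 
   S12    S9  S10 
   S13   S11  S12 
   S14   S13  S14 
(> = start, * = accepting)

start=S0 accept=S7,S8,S9,S10 S0-a->S1 S0-b->S2 S1-a->S3 S1-b->S4 S2-a->S5 S2-b->S6 S3-a->S7 S3-b->S8 S4-a->S9 S4-b->S10 S5-a->S11 S5-b->S12 S6-a->S13 S6-b->S14 S7-a->S7 S7-b->S8 S8-a->S9 S8-b->S10 S9-a->S11 S9-b->S12 S10-a->S13 S10-b->S14 S11-a->S7 S11-b->S8 S12-a->S9 S12-b->S10 S13-a->S11 S13-b->S12 S14-a->S13 S14-b->S14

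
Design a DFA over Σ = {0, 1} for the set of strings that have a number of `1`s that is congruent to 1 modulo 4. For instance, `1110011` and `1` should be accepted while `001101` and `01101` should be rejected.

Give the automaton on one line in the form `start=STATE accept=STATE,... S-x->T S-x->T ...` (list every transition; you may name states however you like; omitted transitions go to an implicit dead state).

Keep the running count of `1`s modulo 4: each `1` advances along the cycle q0 → q1 → q2 → q3 → q0 while other symbols loop. Accept at q1.
4 states suffice.
        0   1  
>  q0   q0  q1 
 * q1   q1  q2 
   q2   q2  q3 
   q3   q3  q0 
(> = start, * = accepting)

start=q0 accept=q1 q0-0->q0 q0-1->q1 q1-0->q1 q1-1->q2 q2-0->q2 q2-1->q3 q3-0->q3 q3-1->q0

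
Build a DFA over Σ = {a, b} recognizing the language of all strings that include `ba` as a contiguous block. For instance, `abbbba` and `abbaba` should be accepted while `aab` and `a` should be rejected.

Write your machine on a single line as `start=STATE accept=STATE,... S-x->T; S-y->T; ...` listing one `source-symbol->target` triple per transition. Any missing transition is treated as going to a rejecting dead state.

start=s0; accept=s2; s0-a->s0; s0-b->s1; s1-a->s2; s1-b->s1; s2-a->s2; s2-b->s2

States s0..s1 record the length of the longest prefix of `ba` that matches the current input suffix. Reaching s2 means `ba` has been seen, and we stay there forever. Accept from s2.
3 states suffice.
        a   b  
>  s0   s0  s1 
   s1   s2  s1 
 * s2   s2  s2 
(> = start, * = accepting)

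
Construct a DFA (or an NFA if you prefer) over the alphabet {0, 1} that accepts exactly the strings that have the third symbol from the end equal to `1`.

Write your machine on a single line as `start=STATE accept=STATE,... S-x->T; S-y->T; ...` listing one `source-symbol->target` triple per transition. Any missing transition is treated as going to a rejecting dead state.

A DFA must remember the last 3 symbols (since which symbol is third-to-last isn't known until the input ends). Use one state per possible window of the last ≤3 symbols; accept from those whose window starts with `1`.
15 states suffice.
       0  1 
>  A   B  C 
   B   D  E 
   C   F  G 
   D   H  I 
   E   J  K 
   F   L  M 
   G   N  O 
   H   H  I 
   I   J  K 
   J   L  M 
   K   N  O 
 * L   H  I 
 * M   J  K 
 * N   L  M 
 * O   N  O 
(> = start, * = accepting)

start=A; accept=L,M,N,O; A-0->B; A-1->C; B-0->D; B-1->E; C-0->F; C-1->G; D-0->H; D-1->I; E-0->J; E-1->K; F-0->L; F-1->M; G-0->N; G-1->O; H-0->H; H-1->I; I-0->J; I-1->K; J-0->L; J-1->M; K-0->N; K-1->O; L-0->H; L-1->I; M-0->J; M-1->K; N-0->L; N-1->M; O-0->N; O-1->O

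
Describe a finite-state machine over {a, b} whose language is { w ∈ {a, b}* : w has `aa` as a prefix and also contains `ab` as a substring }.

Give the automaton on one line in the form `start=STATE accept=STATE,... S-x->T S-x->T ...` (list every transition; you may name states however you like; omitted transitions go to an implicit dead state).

start=q0 accept=q4 q0-a->q1 q0-b->q2 q1-a->q3 q1-b->q2 q2-a->q2 q2-b->q2 q3-a->q3 q3-b->q4 q4-a->q4 q4-b->q4

Build one automaton per condition and run them in lockstep. The first has 4 states tracking whether the input so far still matches the prefix `aa`; the second has 3 states tracking whether and how much of `ab` has been seen. A product state is a pair (one from each), accepting exactly when both do. Minimizing collapses redundant product states.
With 5 states:
        a   b  
>  q0   q1  q2 
   q1   q3  q2 
   q2   q2  q2 
   q3   q3  q4 
 * q4   q4  q4 
(> = start, * = accepting)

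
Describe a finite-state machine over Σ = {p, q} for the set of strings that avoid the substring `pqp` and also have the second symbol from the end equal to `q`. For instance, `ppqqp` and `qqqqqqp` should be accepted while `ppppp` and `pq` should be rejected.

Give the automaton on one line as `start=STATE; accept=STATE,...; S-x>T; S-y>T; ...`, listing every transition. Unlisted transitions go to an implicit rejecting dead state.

Build one automaton per condition and run them in lockstep. One (4 states) tracks partial matches of the forbidden pattern `pqp`; the other (7 states) tracks the last 2 symbols read. Each combined state is a pair, one component from each; accept when both components accept. Minimizing collapses redundant product states.
        p   q  
>  S0   S1  S2 
   S1   S1  S3 
   S2   S4  S5 
   S3   S6  S5 
 * S4   S1  S3 
 * S5   S4  S5 
   S6   S6  S6 
(> = start, * = accepting)

start=S0; accept=S4,S5; S0-p>S1; S0-q>S2; S1-p>S1; S1-q>S3; S2-p>S4; S2-q>S5; S3-p>S6; S3-q>S5; S4-p>S1; S4-q>S3; S5-p>S4; S5-q>S5; S6-p>S6; S6-q>S6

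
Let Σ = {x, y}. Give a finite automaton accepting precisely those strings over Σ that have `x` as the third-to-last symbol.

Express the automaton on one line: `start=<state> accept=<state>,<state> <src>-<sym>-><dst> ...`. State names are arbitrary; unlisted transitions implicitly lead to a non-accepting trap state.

A DFA must remember the last 3 symbols (since which symbol is third-to-last isn't known until the input ends). Use one state per possible window of the last ≤3 symbols; accept from those whose window starts with `x`.
With 15 states:
       x  y 
>  A   B  C 
   B   D  E 
   C   F  G 
   D   H  I 
   E   J  K 
   F   L  M 
   G   N  O 
 * H   H  I 
 * I   J  K 
 * J   L  M 
 * K   N  O 
   L   H  I 
   M   J  K 
   N   L  M 
   O   N  O 
(> = start, * = accepting)

start=A accept=H,I,J,K A-x->B A-y->C B-x->D B-y->E C-x->F C-y->G D-x->H D-y->I E-x->J E-y->K F-x->L F-y->M G-x->N G-y->O H-x->H H-y->I I-x->J I-y->K J-x->L J-y->M K-x->N K-y->O L-x->H L-y->I M-x->J M-y->K N-x->L N-y->M O-x->N O-y->O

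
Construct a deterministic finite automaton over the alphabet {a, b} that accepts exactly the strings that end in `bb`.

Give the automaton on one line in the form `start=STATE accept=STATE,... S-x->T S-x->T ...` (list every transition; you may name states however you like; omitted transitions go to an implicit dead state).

Let each state record the length of the longest suffix of the input read so far that is also a prefix of `bb`. S1 means the last symbol is `b`; S2 means the last 2 symbols are `bb`. Accept only at S2, where the string currently ends in `bb`.
With 3 states:
        a   b  
>  S0   S0  S1 
   S1   S0  S2 
 * S2   S0  S2 
(> = start, * = accepting)

start=S0 accept=S2 S0-a->S0 S0-b->S1 S1-a->S0 S1-b->S2 S2-a->S0 S2-b->S2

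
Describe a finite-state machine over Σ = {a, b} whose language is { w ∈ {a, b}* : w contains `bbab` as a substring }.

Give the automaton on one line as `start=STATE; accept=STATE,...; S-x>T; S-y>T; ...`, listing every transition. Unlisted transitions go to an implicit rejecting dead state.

start=q0; accept=q4; q0-a>q0; q0-b>q1; q1-a>q0; q1-b>q2; q2-a>q3; q2-b>q2; q3-a>q0; q3-b>q4; q4-a>q4; q4-b>q4

Track how much of `bbab` has been matched so far: state q0 is no progress, q4 is the absorbing accept state reached once `bbab` has occurred. Intermediate states record partial matches; on a mismatch, fall back to the longest reusable overlap.
5 states suffice.
        a   b  
>  q0   q0  q1 
   q1   q0  q2 
   q2   q3  q2 
   q3   q0  q4 
 * q4   q4  q4 
(> = start, * = accepting)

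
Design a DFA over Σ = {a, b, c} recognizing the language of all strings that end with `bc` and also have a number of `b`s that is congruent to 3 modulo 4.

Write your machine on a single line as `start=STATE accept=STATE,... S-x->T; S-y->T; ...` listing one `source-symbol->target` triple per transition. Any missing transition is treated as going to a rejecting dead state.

Handle the two conditions separately and then intersect. The first has 3 states tracking how much of the suffix `bc` has currently been matched; the second has 4 states tracking the count of `b`s modulo 4. A product state is a pair (one from each), accepting exactly when both do.
A 12-state machine:
          a    b    c  
>  s0     s0   s1   s0 
   s1     s2   s3   s4 
   s2     s2   s3   s2 
   s3     s5   s6   s7 
   s4     s2   s3   s2 
   s5     s5   s6   s5 
   s6     s8   s9  s10 
   s7     s5   s6   s5 
   s8     s8   s9   s8 
   s9     s0   s1  s11 
 * s10    s8   s9   s8 
   s11    s0   s1   s0 
(> = start, * = accepting)

start=s0; accept=s10; s0-a->s0; s0-b->s1; s0-c->s0; s1-a->s2; s1-b->s3; s1-c->s4; s2-a->s2; s2-b->s3; s2-c->s2; s3-a->s5; s3-b->s6; s3-c->s7; s4-a->s2; s4-b->s3; s4-c->s2; s5-a->s5; s5-b->s6; s5-c->s5; s6-a->s8; s6-b->s9; s6-c->s10; s7-a->s5; s7-b->s6; s7-c->s5; s8-a->s8; s8-b->s9; s8-c->s8; s9-a->s0; s9-b->s1; s9-c->s11; s10-a->s8; s10-b->s9; s10-c->s8; s11-a->s0; s11-b->s1; s11-c->s0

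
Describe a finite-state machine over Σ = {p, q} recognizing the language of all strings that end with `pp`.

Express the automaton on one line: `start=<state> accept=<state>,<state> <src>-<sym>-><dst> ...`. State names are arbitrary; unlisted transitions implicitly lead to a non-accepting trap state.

Let each state record the length of the longest suffix of the input read so far that is also a prefix of `pp`. S1 means the last symbol is `p`; S2 means the last 2 symbols are `pp`. Accept only at S2, where the string currently ends in `pp`.
3 states suffice.
        p   q  
>  S0   S1  S0 
   S1   S2  S0 
 * S2   S2  S0 
(> = start, * = accepting)

start=S0 accept=S2 S0-p->S1 S0-q->S0 S1-p->S2 S1-q->S0 S2-p->S2 S2-q->S0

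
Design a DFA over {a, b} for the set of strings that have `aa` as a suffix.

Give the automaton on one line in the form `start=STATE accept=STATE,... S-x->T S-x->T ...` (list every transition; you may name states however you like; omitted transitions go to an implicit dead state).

Remember how much of `aa` the current input suffix matches. State q0 means no match yet; q1 means the last symbol is `a`; q2 means the last 2 symbols are `aa`. Only q2 accepts. On a mismatch, fall back to the longest proper suffix that is still a prefix of `aa`.
        a   b  
>  q0   q1  q0 
   q1   q2  q0 
 * q2   q2  q0 
(> = start, * = accepting)

start=q0 accept=q2 q0-a->q1 q0-b->q0 q1-a->q2 q1-b->q0 q2-a->q2 q2-b->q0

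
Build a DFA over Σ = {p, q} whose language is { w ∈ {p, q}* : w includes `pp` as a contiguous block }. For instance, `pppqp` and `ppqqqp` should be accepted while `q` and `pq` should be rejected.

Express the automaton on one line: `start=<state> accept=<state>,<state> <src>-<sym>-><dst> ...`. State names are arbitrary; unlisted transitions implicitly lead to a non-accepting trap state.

start=A accept=C A-p->B A-q->A B-p->C B-q->A C-p->C C-q->C

States A..B record the length of the longest prefix of `pp` that matches the current input suffix. Reaching C means `pp` has been seen, and we stay there forever. Accept from C.
       p  q 
>  A   B  A 
   B   C  A 
 * C   C  C 
(> = start, * = accepting)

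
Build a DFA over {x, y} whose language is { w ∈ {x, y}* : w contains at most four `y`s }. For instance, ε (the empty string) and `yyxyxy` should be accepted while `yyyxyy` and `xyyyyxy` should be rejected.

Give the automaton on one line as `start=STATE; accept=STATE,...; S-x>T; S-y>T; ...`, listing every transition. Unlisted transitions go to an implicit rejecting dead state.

start=q0; accept=q0,q1,q2,q3,q4; q0-x>q0; q0-y>q1; q1-x>q1; q1-y>q2; q2-x>q2; q2-y>q3; q3-x>q3; q3-y>q4; q4-x>q4; q4-y>q5; q5-x>q5; q5-y>q5

Only the number of `y`s matters, and only up to 5. Make a chain q0 → q1 → q2 → q3 → q4 → q5 advanced by each `y` (with q5 absorbing); every other symbol self-loops. The accepting set is {q0, q1, q2, q3, q4}.
A 6-state machine:
        x   y  
>* q0   q0  q1 
 * q1   q1  q2 
 * q2   q2  q3 
 * q3   q3  q4 
 * q4   q4  q5 
   q5   q5  q5 
(> = start, * = accepting)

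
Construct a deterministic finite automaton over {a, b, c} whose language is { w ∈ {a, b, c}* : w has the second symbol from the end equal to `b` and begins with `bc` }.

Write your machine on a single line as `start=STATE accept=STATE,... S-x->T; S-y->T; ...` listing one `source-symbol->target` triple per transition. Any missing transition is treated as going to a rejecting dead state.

start=s0; accept=s9,s20,s21; s0-a->s1; s0-b->s2; s0-c->s3; s1-a->s4; s1-b->s5; s1-c->s6; s2-a->s7; s2-b->s8; s2-c->s9; s3-a->s10; s3-b->s11; s3-c->s12; s4-a->s4; s4-b->s5; s4-c->s6; s5-a->s7; s5-b->s8; s5-c->s13; s6-a->s10; s6-b->s11; s6-c->s12; s7-a->s4; s7-b->s5; s7-c->s6; s8-a->s7; s8-b->s8; s8-c->s13; s9-a->s14; s9-b->s15; s9-c->s16; s10-a->s4; s10-b->s5; s10-c->s6; s11-a->s7; s11-b->s8; s11-c->s13; s12-a->s10; s12-b->s11; s12-c->s12; s13-a->s10; s13-b->s11; s13-c->s12; s14-a->s17; s14-b->s18; s14-c->s19; s15-a->s20; s15-b->s21; s15-c->s9; s16-a->s14; s16-b->s15; s16-c->s16; s17-a->s17; s17-b->s18; s17-c->s19; s18-a->s20; s18-b->s21; s18-c->s9; s19-a->s14; s19-b->s15; s19-c->s16; s20-a->s17; s20-b->s18; s20-c->s19; s21-a->s20; s21-b->s21; s21-c->s9

Run two small machines in parallel and take their product. The first has 13 states tracking the last 2 symbols read; the second has 4 states tracking whether the input so far still matches the prefix `bc`. A product state is a pair (one from each), accepting exactly when both do.
          a    b    c  
>  s0     s1   s2   s3 
   s1     s4   s5   s6 
   s2     s7   s8   s9 
   s3    s10  s11  s12 
   s4     s4   s5   s6 
   s5     s7   s8  s13 
   s6    s10  s11  s12 
   s7     s4   s5   s6 
   s8     s7   s8  s13 
 * s9    s14  s15  s16 
   s10    s4   s5   s6 
   s11    s7   s8  s13 
   s12   s10  s11  s12 
   s13   s10  s11  s12 
   s14   s17  s18  s19 
   s15   s20  s21   s9 
   s16   s14  s15  s16 
   s17   s17  s18  s19 
   s18   s20  s21   s9 
   s19   s14  s15  s16 
 * s20   s17  s18  s19 
 * s21   s20  s21   s9 
(> = start, * = accepting)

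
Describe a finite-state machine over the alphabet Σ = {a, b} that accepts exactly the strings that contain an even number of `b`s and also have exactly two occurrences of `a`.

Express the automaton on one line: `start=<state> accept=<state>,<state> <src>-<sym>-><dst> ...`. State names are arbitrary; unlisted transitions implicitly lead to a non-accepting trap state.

start=S0 accept=S3 S0-a->S1 S0-b->S2 S1-a->S3 S1-b->S4 S2-a->S4 S2-b->S0 S3-a->S5 S3-b->S6 S4-a->S6 S4-b->S1 S5-a->S5 S5-b->S7 S6-a->S7 S6-b->S3 S7-a->S7 S7-b->S5

Build one automaton per condition and run them in lockstep. The first has 2 states tracking the count of `b`s modulo 2; the second has 4 states tracking the count of `a`s, saturating at 3. A product state is a pair (one from each), accepting exactly when both do.
With 8 states:
        a   b  
>  S0   S1  S2 
   S1   S3  S4 
   S2   S4  S0 
 * S3   S5  S6 
   S4   S6  S1 
   S5   S5  S7 
   S6   S7  S3 
   S7   S7  S5 
(> = start, * = accepting)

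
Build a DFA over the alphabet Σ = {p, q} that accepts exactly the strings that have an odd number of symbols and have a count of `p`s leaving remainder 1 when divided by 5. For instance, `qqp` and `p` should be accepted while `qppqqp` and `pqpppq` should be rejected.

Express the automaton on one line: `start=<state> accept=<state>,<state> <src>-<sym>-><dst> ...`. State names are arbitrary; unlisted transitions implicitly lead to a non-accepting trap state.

start=S0 accept=S1 S0-p->S1 S0-q->S2 S1-p->S3 S1-q->S4 S2-p->S4 S2-q->S0 S3-p->S5 S3-q->S6 S4-p->S6 S4-q->S1 S5-p->S7 S5-q->S8 S6-p->S8 S6-q->S3 S7-p->S2 S7-q->S9 S8-p->S9 S8-q->S5 S9-p->S0 S9-q->S7

Build one automaton per condition and run them in lockstep. The first has 2 states tracking the input length modulo 2; the second has 5 states tracking the count of `p`s modulo 5. A product state is a pair (one from each), accepting exactly when both do.
10 states suffice.
        p   q  
>  S0   S1  S2 
 * S1   S3  S4 
   S2   S4  S0 
   S3   S5  S6 
   S4   S6  S1 
   S5   S7  S8 
   S6   S8  S3 
   S7   S2  S9 
   S8   S9  S5 
   S9   S0  S7 
(> = start, * = accepting)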